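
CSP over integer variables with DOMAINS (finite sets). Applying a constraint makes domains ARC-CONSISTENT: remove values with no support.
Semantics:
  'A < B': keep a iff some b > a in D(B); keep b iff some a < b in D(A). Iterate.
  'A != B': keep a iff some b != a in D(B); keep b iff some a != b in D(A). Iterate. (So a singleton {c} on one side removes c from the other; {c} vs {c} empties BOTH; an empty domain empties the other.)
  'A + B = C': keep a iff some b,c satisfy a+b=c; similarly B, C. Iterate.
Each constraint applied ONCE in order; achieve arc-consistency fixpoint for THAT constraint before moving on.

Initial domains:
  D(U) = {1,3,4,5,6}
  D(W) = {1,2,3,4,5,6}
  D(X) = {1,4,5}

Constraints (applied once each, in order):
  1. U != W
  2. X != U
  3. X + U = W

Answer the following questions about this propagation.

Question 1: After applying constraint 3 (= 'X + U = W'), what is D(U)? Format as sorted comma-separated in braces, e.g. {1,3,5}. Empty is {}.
Answer: {1,3,4,5}

Derivation:
Constraint 1 (U != W) on D(U)={1,3,4,5,6} D(W)={1,2,3,4,5,6}: no change
Constraint 2 (X != U) on D(X)={1,4,5} D(U)={1,3,4,5,6}: no change
Constraint 3 (X + U = W) on D(X)={1,4,5} D(U)={1,3,4,5,6} D(W)={1,2,3,4,5,6}: U {1,3,4,5,6}->{1,3,4,5}; W {1,2,3,4,5,6}->{2,4,5,6}
So after constraint 3: D(U) = {1,3,4,5}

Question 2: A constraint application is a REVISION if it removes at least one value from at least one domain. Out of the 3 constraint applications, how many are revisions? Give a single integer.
Answer: 1

Derivation:
Constraint 1 (U != W) on D(U)={1,3,4,5,6} D(W)={1,2,3,4,5,6}: no change => not a revision
Constraint 2 (X != U) on D(X)={1,4,5} D(U)={1,3,4,5,6}: no change => not a revision
Constraint 3 (X + U = W) on D(X)={1,4,5} D(U)={1,3,4,5,6} D(W)={1,2,3,4,5,6}: U {1,3,4,5,6}->{1,3,4,5}; W {1,2,3,4,5,6}->{2,4,5,6} => REVISION
Total revisions = 1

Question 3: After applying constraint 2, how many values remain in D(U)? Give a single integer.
Answer: 5

Derivation:
Constraint 1 (U != W) on D(U)={1,3,4,5,6} D(W)={1,2,3,4,5,6}: no change
Constraint 2 (X != U) on D(X)={1,4,5} D(U)={1,3,4,5,6}: no change
So after constraint 2: D(U)={1,3,4,5,6}, size = 5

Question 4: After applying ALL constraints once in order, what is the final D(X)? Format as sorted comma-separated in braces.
Constraint 1 (U != W) on D(U)={1,3,4,5,6} D(W)={1,2,3,4,5,6}: no change
Constraint 2 (X != U) on D(X)={1,4,5} D(U)={1,3,4,5,6}: no change
Constraint 3 (X + U = W) on D(X)={1,4,5} D(U)={1,3,4,5,6} D(W)={1,2,3,4,5,6}: U {1,3,4,5,6}->{1,3,4,5}; W {1,2,3,4,5,6}->{2,4,5,6}
So after all 3 constraints: D(X) = {1,4,5}

Answer: {1,4,5}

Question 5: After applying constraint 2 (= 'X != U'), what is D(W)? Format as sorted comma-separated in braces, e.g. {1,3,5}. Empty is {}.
Answer: {1,2,3,4,5,6}

Derivation:
Constraint 1 (U != W) on D(U)={1,3,4,5,6} D(W)={1,2,3,4,5,6}: no change
Constraint 2 (X != U) on D(X)={1,4,5} D(U)={1,3,4,5,6}: no change
So after constraint 2: D(W) = {1,2,3,4,5,6}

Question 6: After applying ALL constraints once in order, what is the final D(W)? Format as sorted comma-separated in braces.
Answer: {2,4,5,6}

Derivation:
Constraint 1 (U != W) on D(U)={1,3,4,5,6} D(W)={1,2,3,4,5,6}: no change
Constraint 2 (X != U) on D(X)={1,4,5} D(U)={1,3,4,5,6}: no change
Constraint 3 (X + U = W) on D(X)={1,4,5} D(U)={1,3,4,5,6} D(W)={1,2,3,4,5,6}: U {1,3,4,5,6}->{1,3,4,5}; W {1,2,3,4,5,6}->{2,4,5,6}
So after all 3 constraints: D(W) = {2,4,5,6}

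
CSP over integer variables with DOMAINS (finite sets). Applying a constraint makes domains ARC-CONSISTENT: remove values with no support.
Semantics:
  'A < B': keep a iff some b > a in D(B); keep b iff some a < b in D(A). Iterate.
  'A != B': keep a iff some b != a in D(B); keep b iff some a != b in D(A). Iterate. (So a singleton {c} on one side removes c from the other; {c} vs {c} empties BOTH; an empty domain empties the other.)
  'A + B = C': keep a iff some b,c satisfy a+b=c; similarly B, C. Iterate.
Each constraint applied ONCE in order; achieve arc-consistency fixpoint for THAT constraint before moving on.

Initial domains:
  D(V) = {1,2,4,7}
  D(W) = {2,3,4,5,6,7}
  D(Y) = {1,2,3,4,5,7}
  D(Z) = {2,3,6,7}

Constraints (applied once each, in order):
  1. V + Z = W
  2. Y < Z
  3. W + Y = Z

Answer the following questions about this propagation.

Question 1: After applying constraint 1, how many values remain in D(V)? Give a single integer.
Answer: 3

Derivation:
Constraint 1 (V + Z = W) on D(V)={1,2,4,7} D(Z)={2,3,6,7} D(W)={2,3,4,5,6,7}: V {1,2,4,7}->{1,2,4}; Z {2,3,6,7}->{2,3,6}; W {2,3,4,5,6,7}->{3,4,5,6,7}
So after constraint 1: D(V)={1,2,4}, size = 3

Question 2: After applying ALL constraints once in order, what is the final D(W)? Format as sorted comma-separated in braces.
Answer: {3,4,5}

Derivation:
Constraint 1 (V + Z = W) on D(V)={1,2,4,7} D(Z)={2,3,6,7} D(W)={2,3,4,5,6,7}: V {1,2,4,7}->{1,2,4}; Z {2,3,6,7}->{2,3,6}; W {2,3,4,5,6,7}->{3,4,5,6,7}
Constraint 2 (Y < Z) on D(Y)={1,2,3,4,5,7} D(Z)={2,3,6}: Y {1,2,3,4,5,7}->{1,2,3,4,5}
Constraint 3 (W + Y = Z) on D(W)={3,4,5,6,7} D(Y)={1,2,3,4,5} D(Z)={2,3,6}: W {3,4,5,6,7}->{3,4,5}; Y {1,2,3,4,5}->{1,2,3}; Z {2,3,6}->{6}
So after all 3 constraints: D(W) = {3,4,5}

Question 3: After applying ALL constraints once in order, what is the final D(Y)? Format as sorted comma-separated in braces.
Constraint 1 (V + Z = W) on D(V)={1,2,4,7} D(Z)={2,3,6,7} D(W)={2,3,4,5,6,7}: V {1,2,4,7}->{1,2,4}; Z {2,3,6,7}->{2,3,6}; W {2,3,4,5,6,7}->{3,4,5,6,7}
Constraint 2 (Y < Z) on D(Y)={1,2,3,4,5,7} D(Z)={2,3,6}: Y {1,2,3,4,5,7}->{1,2,3,4,5}
Constraint 3 (W + Y = Z) on D(W)={3,4,5,6,7} D(Y)={1,2,3,4,5} D(Z)={2,3,6}: W {3,4,5,6,7}->{3,4,5}; Y {1,2,3,4,5}->{1,2,3}; Z {2,3,6}->{6}
So after all 3 constraints: D(Y) = {1,2,3}

Answer: {1,2,3}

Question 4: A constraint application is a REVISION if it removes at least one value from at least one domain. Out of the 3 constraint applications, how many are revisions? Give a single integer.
Constraint 1 (V + Z = W) on D(V)={1,2,4,7} D(Z)={2,3,6,7} D(W)={2,3,4,5,6,7}: V {1,2,4,7}->{1,2,4}; Z {2,3,6,7}->{2,3,6}; W {2,3,4,5,6,7}->{3,4,5,6,7} => REVISION
Constraint 2 (Y < Z) on D(Y)={1,2,3,4,5,7} D(Z)={2,3,6}: Y {1,2,3,4,5,7}->{1,2,3,4,5} => REVISION
Constraint 3 (W + Y = Z) on D(W)={3,4,5,6,7} D(Y)={1,2,3,4,5} D(Z)={2,3,6}: W {3,4,5,6,7}->{3,4,5}; Y {1,2,3,4,5}->{1,2,3}; Z {2,3,6}->{6} => REVISION
Total revisions = 3

Answer: 3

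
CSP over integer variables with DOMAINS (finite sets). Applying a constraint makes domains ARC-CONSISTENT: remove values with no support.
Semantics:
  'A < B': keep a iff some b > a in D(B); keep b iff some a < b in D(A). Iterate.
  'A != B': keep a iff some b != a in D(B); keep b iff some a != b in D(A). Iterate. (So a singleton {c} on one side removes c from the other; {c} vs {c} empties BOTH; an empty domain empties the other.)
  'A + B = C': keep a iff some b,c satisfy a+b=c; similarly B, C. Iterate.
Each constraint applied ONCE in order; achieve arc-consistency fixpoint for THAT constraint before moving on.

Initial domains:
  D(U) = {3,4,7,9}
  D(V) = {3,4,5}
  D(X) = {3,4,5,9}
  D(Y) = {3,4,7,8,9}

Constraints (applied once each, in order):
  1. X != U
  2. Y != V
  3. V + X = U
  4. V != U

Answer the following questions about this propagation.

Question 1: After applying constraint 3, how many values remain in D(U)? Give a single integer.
Answer: 2

Derivation:
Constraint 1 (X != U) on D(X)={3,4,5,9} D(U)={3,4,7,9}: no change
Constraint 2 (Y != V) on D(Y)={3,4,7,8,9} D(V)={3,4,5}: no change
Constraint 3 (V + X = U) on D(V)={3,4,5} D(X)={3,4,5,9} D(U)={3,4,7,9}: X {3,4,5,9}->{3,4,5}; U {3,4,7,9}->{7,9}
So after constraint 3: D(U)={7,9}, size = 2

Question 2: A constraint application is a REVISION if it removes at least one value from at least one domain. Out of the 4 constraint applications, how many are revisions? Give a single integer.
Answer: 1

Derivation:
Constraint 1 (X != U) on D(X)={3,4,5,9} D(U)={3,4,7,9}: no change => not a revision
Constraint 2 (Y != V) on D(Y)={3,4,7,8,9} D(V)={3,4,5}: no change => not a revision
Constraint 3 (V + X = U) on D(V)={3,4,5} D(X)={3,4,5,9} D(U)={3,4,7,9}: X {3,4,5,9}->{3,4,5}; U {3,4,7,9}->{7,9} => REVISION
Constraint 4 (V != U) on D(V)={3,4,5} D(U)={7,9}: no change => not a revision
Total revisions = 1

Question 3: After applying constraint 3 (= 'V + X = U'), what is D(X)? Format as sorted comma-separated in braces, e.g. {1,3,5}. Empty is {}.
Constraint 1 (X != U) on D(X)={3,4,5,9} D(U)={3,4,7,9}: no change
Constraint 2 (Y != V) on D(Y)={3,4,7,8,9} D(V)={3,4,5}: no change
Constraint 3 (V + X = U) on D(V)={3,4,5} D(X)={3,4,5,9} D(U)={3,4,7,9}: X {3,4,5,9}->{3,4,5}; U {3,4,7,9}->{7,9}
So after constraint 3: D(X) = {3,4,5}

Answer: {3,4,5}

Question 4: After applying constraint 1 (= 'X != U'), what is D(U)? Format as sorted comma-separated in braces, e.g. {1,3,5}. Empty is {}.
Constraint 1 (X != U) on D(X)={3,4,5,9} D(U)={3,4,7,9}: no change
So after constraint 1: D(U) = {3,4,7,9}

Answer: {3,4,7,9}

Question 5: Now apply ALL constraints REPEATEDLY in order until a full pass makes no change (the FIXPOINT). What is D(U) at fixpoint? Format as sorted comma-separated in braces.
Answer: {7,9}

Derivation:
pass 0 (initial): D(U)={3,4,7,9}
pass 1: U {3,4,7,9}->{7,9}; X {3,4,5,9}->{3,4,5}
pass 2: no change
Fixpoint after 2 passes: D(U) = {7,9}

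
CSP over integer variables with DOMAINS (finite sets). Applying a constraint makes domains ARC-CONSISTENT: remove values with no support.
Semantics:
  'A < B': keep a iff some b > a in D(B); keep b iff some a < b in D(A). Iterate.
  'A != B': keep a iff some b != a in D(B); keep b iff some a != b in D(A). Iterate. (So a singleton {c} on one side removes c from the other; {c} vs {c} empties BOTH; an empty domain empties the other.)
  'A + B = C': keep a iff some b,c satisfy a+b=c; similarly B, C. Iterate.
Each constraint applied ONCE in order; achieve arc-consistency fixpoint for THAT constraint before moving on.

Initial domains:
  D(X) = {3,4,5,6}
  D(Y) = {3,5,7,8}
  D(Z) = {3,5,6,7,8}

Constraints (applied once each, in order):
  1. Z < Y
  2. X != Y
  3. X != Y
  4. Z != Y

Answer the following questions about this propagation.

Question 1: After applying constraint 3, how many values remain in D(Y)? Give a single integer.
Answer: 3

Derivation:
Constraint 1 (Z < Y) on D(Z)={3,5,6,7,8} D(Y)={3,5,7,8}: Z {3,5,6,7,8}->{3,5,6,7}; Y {3,5,7,8}->{5,7,8}
Constraint 2 (X != Y) on D(X)={3,4,5,6} D(Y)={5,7,8}: no change
Constraint 3 (X != Y) on D(X)={3,4,5,6} D(Y)={5,7,8}: no change
So after constraint 3: D(Y)={5,7,8}, size = 3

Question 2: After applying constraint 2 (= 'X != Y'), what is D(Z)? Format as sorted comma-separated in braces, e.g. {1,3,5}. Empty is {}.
Answer: {3,5,6,7}

Derivation:
Constraint 1 (Z < Y) on D(Z)={3,5,6,7,8} D(Y)={3,5,7,8}: Z {3,5,6,7,8}->{3,5,6,7}; Y {3,5,7,8}->{5,7,8}
Constraint 2 (X != Y) on D(X)={3,4,5,6} D(Y)={5,7,8}: no change
So after constraint 2: D(Z) = {3,5,6,7}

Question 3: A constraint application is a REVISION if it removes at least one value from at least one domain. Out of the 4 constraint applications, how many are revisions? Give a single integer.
Constraint 1 (Z < Y) on D(Z)={3,5,6,7,8} D(Y)={3,5,7,8}: Z {3,5,6,7,8}->{3,5,6,7}; Y {3,5,7,8}->{5,7,8} => REVISION
Constraint 2 (X != Y) on D(X)={3,4,5,6} D(Y)={5,7,8}: no change => not a revision
Constraint 3 (X != Y) on D(X)={3,4,5,6} D(Y)={5,7,8}: no change => not a revision
Constraint 4 (Z != Y) on D(Z)={3,5,6,7} D(Y)={5,7,8}: no change => not a revision
Total revisions = 1

Answer: 1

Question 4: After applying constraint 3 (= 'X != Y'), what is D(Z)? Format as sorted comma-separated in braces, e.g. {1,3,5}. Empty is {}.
Answer: {3,5,6,7}

Derivation:
Constraint 1 (Z < Y) on D(Z)={3,5,6,7,8} D(Y)={3,5,7,8}: Z {3,5,6,7,8}->{3,5,6,7}; Y {3,5,7,8}->{5,7,8}
Constraint 2 (X != Y) on D(X)={3,4,5,6} D(Y)={5,7,8}: no change
Constraint 3 (X != Y) on D(X)={3,4,5,6} D(Y)={5,7,8}: no change
So after constraint 3: D(Z) = {3,5,6,7}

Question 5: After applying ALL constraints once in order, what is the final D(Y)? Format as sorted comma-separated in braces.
Constraint 1 (Z < Y) on D(Z)={3,5,6,7,8} D(Y)={3,5,7,8}: Z {3,5,6,7,8}->{3,5,6,7}; Y {3,5,7,8}->{5,7,8}
Constraint 2 (X != Y) on D(X)={3,4,5,6} D(Y)={5,7,8}: no change
Constraint 3 (X != Y) on D(X)={3,4,5,6} D(Y)={5,7,8}: no change
Constraint 4 (Z != Y) on D(Z)={3,5,6,7} D(Y)={5,7,8}: no change
So after all 4 constraints: D(Y) = {5,7,8}

Answer: {5,7,8}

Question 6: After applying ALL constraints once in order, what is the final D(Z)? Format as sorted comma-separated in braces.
Constraint 1 (Z < Y) on D(Z)={3,5,6,7,8} D(Y)={3,5,7,8}: Z {3,5,6,7,8}->{3,5,6,7}; Y {3,5,7,8}->{5,7,8}
Constraint 2 (X != Y) on D(X)={3,4,5,6} D(Y)={5,7,8}: no change
Constraint 3 (X != Y) on D(X)={3,4,5,6} D(Y)={5,7,8}: no change
Constraint 4 (Z != Y) on D(Z)={3,5,6,7} D(Y)={5,7,8}: no change
So after all 4 constraints: D(Z) = {3,5,6,7}

Answer: {3,5,6,7}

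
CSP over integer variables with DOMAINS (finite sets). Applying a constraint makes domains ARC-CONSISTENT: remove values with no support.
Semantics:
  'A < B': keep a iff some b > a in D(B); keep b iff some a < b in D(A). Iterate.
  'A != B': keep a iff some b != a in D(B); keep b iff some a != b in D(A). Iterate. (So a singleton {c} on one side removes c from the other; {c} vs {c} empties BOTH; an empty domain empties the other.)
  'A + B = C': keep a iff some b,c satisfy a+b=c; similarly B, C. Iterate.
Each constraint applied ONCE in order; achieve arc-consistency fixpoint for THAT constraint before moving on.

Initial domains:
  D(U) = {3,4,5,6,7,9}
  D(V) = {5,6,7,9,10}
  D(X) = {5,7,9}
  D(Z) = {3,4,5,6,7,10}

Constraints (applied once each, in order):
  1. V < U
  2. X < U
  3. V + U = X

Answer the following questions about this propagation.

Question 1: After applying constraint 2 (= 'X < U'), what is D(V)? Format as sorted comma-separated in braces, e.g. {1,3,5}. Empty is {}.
Answer: {5,6,7}

Derivation:
Constraint 1 (V < U) on D(V)={5,6,7,9,10} D(U)={3,4,5,6,7,9}: V {5,6,7,9,10}->{5,6,7}; U {3,4,5,6,7,9}->{6,7,9}
Constraint 2 (X < U) on D(X)={5,7,9} D(U)={6,7,9}: X {5,7,9}->{5,7}
So after constraint 2: D(V) = {5,6,7}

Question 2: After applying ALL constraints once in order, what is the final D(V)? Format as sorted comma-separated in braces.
Constraint 1 (V < U) on D(V)={5,6,7,9,10} D(U)={3,4,5,6,7,9}: V {5,6,7,9,10}->{5,6,7}; U {3,4,5,6,7,9}->{6,7,9}
Constraint 2 (X < U) on D(X)={5,7,9} D(U)={6,7,9}: X {5,7,9}->{5,7}
Constraint 3 (V + U = X) on D(V)={5,6,7} D(U)={6,7,9} D(X)={5,7}: V {5,6,7}->{}; U {6,7,9}->{}; X {5,7}->{}
So after all 3 constraints: D(V) = {}

Answer: {}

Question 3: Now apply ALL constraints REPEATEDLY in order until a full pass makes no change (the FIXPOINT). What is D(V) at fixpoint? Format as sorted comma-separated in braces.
Answer: {}

Derivation:
pass 0 (initial): D(V)={5,6,7,9,10}
pass 1: U {3,4,5,6,7,9}->{}; V {5,6,7,9,10}->{}; X {5,7,9}->{}
pass 2: no change
Fixpoint after 2 passes: D(V) = {}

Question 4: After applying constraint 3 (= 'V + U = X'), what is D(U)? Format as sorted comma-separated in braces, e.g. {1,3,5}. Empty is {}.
Answer: {}

Derivation:
Constraint 1 (V < U) on D(V)={5,6,7,9,10} D(U)={3,4,5,6,7,9}: V {5,6,7,9,10}->{5,6,7}; U {3,4,5,6,7,9}->{6,7,9}
Constraint 2 (X < U) on D(X)={5,7,9} D(U)={6,7,9}: X {5,7,9}->{5,7}
Constraint 3 (V + U = X) on D(V)={5,6,7} D(U)={6,7,9} D(X)={5,7}: V {5,6,7}->{}; U {6,7,9}->{}; X {5,7}->{}
So after constraint 3: D(U) = {}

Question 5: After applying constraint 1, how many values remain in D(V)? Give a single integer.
Constraint 1 (V < U) on D(V)={5,6,7,9,10} D(U)={3,4,5,6,7,9}: V {5,6,7,9,10}->{5,6,7}; U {3,4,5,6,7,9}->{6,7,9}
So after constraint 1: D(V)={5,6,7}, size = 3

Answer: 3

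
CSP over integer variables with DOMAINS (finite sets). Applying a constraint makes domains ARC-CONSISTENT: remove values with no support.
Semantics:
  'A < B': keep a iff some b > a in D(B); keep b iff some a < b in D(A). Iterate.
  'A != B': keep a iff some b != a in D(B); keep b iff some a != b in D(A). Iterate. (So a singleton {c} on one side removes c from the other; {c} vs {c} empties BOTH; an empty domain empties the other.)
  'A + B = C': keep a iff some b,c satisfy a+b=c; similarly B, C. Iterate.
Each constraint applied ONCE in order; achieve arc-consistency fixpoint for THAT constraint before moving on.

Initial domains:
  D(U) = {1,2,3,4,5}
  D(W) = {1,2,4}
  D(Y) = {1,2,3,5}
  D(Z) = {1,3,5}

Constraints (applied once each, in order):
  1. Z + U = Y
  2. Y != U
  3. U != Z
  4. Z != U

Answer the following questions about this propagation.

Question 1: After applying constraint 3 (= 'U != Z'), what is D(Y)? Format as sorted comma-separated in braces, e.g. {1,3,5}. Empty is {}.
Answer: {2,3,5}

Derivation:
Constraint 1 (Z + U = Y) on D(Z)={1,3,5} D(U)={1,2,3,4,5} D(Y)={1,2,3,5}: Z {1,3,5}->{1,3}; U {1,2,3,4,5}->{1,2,4}; Y {1,2,3,5}->{2,3,5}
Constraint 2 (Y != U) on D(Y)={2,3,5} D(U)={1,2,4}: no change
Constraint 3 (U != Z) on D(U)={1,2,4} D(Z)={1,3}: no change
So after constraint 3: D(Y) = {2,3,5}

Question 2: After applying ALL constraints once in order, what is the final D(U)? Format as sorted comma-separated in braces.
Answer: {1,2,4}

Derivation:
Constraint 1 (Z + U = Y) on D(Z)={1,3,5} D(U)={1,2,3,4,5} D(Y)={1,2,3,5}: Z {1,3,5}->{1,3}; U {1,2,3,4,5}->{1,2,4}; Y {1,2,3,5}->{2,3,5}
Constraint 2 (Y != U) on D(Y)={2,3,5} D(U)={1,2,4}: no change
Constraint 3 (U != Z) on D(U)={1,2,4} D(Z)={1,3}: no change
Constraint 4 (Z != U) on D(Z)={1,3} D(U)={1,2,4}: no change
So after all 4 constraints: D(U) = {1,2,4}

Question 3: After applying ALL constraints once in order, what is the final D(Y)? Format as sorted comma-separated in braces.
Answer: {2,3,5}

Derivation:
Constraint 1 (Z + U = Y) on D(Z)={1,3,5} D(U)={1,2,3,4,5} D(Y)={1,2,3,5}: Z {1,3,5}->{1,3}; U {1,2,3,4,5}->{1,2,4}; Y {1,2,3,5}->{2,3,5}
Constraint 2 (Y != U) on D(Y)={2,3,5} D(U)={1,2,4}: no change
Constraint 3 (U != Z) on D(U)={1,2,4} D(Z)={1,3}: no change
Constraint 4 (Z != U) on D(Z)={1,3} D(U)={1,2,4}: no change
So after all 4 constraints: D(Y) = {2,3,5}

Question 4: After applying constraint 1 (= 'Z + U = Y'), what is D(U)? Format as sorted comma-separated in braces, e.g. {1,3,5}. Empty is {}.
Answer: {1,2,4}

Derivation:
Constraint 1 (Z + U = Y) on D(Z)={1,3,5} D(U)={1,2,3,4,5} D(Y)={1,2,3,5}: Z {1,3,5}->{1,3}; U {1,2,3,4,5}->{1,2,4}; Y {1,2,3,5}->{2,3,5}
So after constraint 1: D(U) = {1,2,4}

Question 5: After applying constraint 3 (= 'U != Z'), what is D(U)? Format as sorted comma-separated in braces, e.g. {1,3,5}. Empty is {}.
Constraint 1 (Z + U = Y) on D(Z)={1,3,5} D(U)={1,2,3,4,5} D(Y)={1,2,3,5}: Z {1,3,5}->{1,3}; U {1,2,3,4,5}->{1,2,4}; Y {1,2,3,5}->{2,3,5}
Constraint 2 (Y != U) on D(Y)={2,3,5} D(U)={1,2,4}: no change
Constraint 3 (U != Z) on D(U)={1,2,4} D(Z)={1,3}: no change
So after constraint 3: D(U) = {1,2,4}

Answer: {1,2,4}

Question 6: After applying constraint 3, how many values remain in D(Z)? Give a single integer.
Constraint 1 (Z + U = Y) on D(Z)={1,3,5} D(U)={1,2,3,4,5} D(Y)={1,2,3,5}: Z {1,3,5}->{1,3}; U {1,2,3,4,5}->{1,2,4}; Y {1,2,3,5}->{2,3,5}
Constraint 2 (Y != U) on D(Y)={2,3,5} D(U)={1,2,4}: no change
Constraint 3 (U != Z) on D(U)={1,2,4} D(Z)={1,3}: no change
So after constraint 3: D(Z)={1,3}, size = 2

Answer: 2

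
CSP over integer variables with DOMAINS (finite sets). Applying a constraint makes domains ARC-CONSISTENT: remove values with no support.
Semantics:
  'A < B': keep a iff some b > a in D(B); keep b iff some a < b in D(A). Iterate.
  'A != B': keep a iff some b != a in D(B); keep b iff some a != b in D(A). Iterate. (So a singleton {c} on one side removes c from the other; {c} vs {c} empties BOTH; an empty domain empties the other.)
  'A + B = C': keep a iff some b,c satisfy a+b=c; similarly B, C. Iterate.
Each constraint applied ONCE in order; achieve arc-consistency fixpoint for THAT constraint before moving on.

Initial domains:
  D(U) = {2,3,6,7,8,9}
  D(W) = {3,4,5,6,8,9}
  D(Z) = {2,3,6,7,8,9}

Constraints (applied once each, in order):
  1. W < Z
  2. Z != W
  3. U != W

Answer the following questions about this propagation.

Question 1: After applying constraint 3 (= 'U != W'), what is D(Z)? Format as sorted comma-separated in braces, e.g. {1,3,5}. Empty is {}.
Constraint 1 (W < Z) on D(W)={3,4,5,6,8,9} D(Z)={2,3,6,7,8,9}: W {3,4,5,6,8,9}->{3,4,5,6,8}; Z {2,3,6,7,8,9}->{6,7,8,9}
Constraint 2 (Z != W) on D(Z)={6,7,8,9} D(W)={3,4,5,6,8}: no change
Constraint 3 (U != W) on D(U)={2,3,6,7,8,9} D(W)={3,4,5,6,8}: no change
So after constraint 3: D(Z) = {6,7,8,9}

Answer: {6,7,8,9}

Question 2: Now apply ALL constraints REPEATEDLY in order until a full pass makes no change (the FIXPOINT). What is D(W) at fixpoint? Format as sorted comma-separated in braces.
Answer: {3,4,5,6,8}

Derivation:
pass 0 (initial): D(W)={3,4,5,6,8,9}
pass 1: W {3,4,5,6,8,9}->{3,4,5,6,8}; Z {2,3,6,7,8,9}->{6,7,8,9}
pass 2: no change
Fixpoint after 2 passes: D(W) = {3,4,5,6,8}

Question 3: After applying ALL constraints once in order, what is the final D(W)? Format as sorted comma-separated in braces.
Constraint 1 (W < Z) on D(W)={3,4,5,6,8,9} D(Z)={2,3,6,7,8,9}: W {3,4,5,6,8,9}->{3,4,5,6,8}; Z {2,3,6,7,8,9}->{6,7,8,9}
Constraint 2 (Z != W) on D(Z)={6,7,8,9} D(W)={3,4,5,6,8}: no change
Constraint 3 (U != W) on D(U)={2,3,6,7,8,9} D(W)={3,4,5,6,8}: no change
So after all 3 constraints: D(W) = {3,4,5,6,8}

Answer: {3,4,5,6,8}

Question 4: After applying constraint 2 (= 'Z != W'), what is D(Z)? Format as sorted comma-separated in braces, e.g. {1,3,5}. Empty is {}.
Constraint 1 (W < Z) on D(W)={3,4,5,6,8,9} D(Z)={2,3,6,7,8,9}: W {3,4,5,6,8,9}->{3,4,5,6,8}; Z {2,3,6,7,8,9}->{6,7,8,9}
Constraint 2 (Z != W) on D(Z)={6,7,8,9} D(W)={3,4,5,6,8}: no change
So after constraint 2: D(Z) = {6,7,8,9}

Answer: {6,7,8,9}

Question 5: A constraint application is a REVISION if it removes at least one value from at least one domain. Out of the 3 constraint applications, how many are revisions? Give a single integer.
Constraint 1 (W < Z) on D(W)={3,4,5,6,8,9} D(Z)={2,3,6,7,8,9}: W {3,4,5,6,8,9}->{3,4,5,6,8}; Z {2,3,6,7,8,9}->{6,7,8,9} => REVISION
Constraint 2 (Z != W) on D(Z)={6,7,8,9} D(W)={3,4,5,6,8}: no change => not a revision
Constraint 3 (U != W) on D(U)={2,3,6,7,8,9} D(W)={3,4,5,6,8}: no change => not a revision
Total revisions = 1

Answer: 1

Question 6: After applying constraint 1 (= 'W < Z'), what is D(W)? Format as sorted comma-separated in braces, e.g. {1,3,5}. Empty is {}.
Constraint 1 (W < Z) on D(W)={3,4,5,6,8,9} D(Z)={2,3,6,7,8,9}: W {3,4,5,6,8,9}->{3,4,5,6,8}; Z {2,3,6,7,8,9}->{6,7,8,9}
So after constraint 1: D(W) = {3,4,5,6,8}

Answer: {3,4,5,6,8}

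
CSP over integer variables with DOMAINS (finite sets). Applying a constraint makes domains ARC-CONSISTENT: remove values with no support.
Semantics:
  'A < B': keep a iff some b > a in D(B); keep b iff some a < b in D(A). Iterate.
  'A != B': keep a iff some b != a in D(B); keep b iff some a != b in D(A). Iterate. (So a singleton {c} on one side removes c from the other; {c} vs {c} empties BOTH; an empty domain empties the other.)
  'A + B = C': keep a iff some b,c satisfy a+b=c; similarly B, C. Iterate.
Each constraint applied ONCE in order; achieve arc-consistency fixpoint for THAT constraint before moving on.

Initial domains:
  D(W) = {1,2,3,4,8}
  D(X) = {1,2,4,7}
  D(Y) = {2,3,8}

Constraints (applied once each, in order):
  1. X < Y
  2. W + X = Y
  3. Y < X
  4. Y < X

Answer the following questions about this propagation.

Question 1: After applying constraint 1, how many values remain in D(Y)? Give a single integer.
Constraint 1 (X < Y) on D(X)={1,2,4,7} D(Y)={2,3,8}: no change
So after constraint 1: D(Y)={2,3,8}, size = 3

Answer: 3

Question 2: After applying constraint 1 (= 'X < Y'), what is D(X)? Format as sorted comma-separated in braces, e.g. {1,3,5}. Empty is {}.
Constraint 1 (X < Y) on D(X)={1,2,4,7} D(Y)={2,3,8}: no change
So after constraint 1: D(X) = {1,2,4,7}

Answer: {1,2,4,7}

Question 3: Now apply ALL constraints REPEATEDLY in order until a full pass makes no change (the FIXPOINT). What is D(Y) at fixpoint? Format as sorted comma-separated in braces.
Answer: {}

Derivation:
pass 0 (initial): D(Y)={2,3,8}
pass 1: W {1,2,3,4,8}->{1,2,4}; X {1,2,4,7}->{4,7}; Y {2,3,8}->{2,3}
pass 2: W {1,2,4}->{}; X {4,7}->{}; Y {2,3}->{}
pass 3: no change
Fixpoint after 3 passes: D(Y) = {}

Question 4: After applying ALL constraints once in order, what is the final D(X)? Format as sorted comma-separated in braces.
Constraint 1 (X < Y) on D(X)={1,2,4,7} D(Y)={2,3,8}: no change
Constraint 2 (W + X = Y) on D(W)={1,2,3,4,8} D(X)={1,2,4,7} D(Y)={2,3,8}: W {1,2,3,4,8}->{1,2,4}
Constraint 3 (Y < X) on D(Y)={2,3,8} D(X)={1,2,4,7}: Y {2,3,8}->{2,3}; X {1,2,4,7}->{4,7}
Constraint 4 (Y < X) on D(Y)={2,3} D(X)={4,7}: no change
So after all 4 constraints: D(X) = {4,7}

Answer: {4,7}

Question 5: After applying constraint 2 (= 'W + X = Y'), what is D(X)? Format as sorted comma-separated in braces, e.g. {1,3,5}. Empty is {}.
Answer: {1,2,4,7}

Derivation:
Constraint 1 (X < Y) on D(X)={1,2,4,7} D(Y)={2,3,8}: no change
Constraint 2 (W + X = Y) on D(W)={1,2,3,4,8} D(X)={1,2,4,7} D(Y)={2,3,8}: W {1,2,3,4,8}->{1,2,4}
So after constraint 2: D(X) = {1,2,4,7}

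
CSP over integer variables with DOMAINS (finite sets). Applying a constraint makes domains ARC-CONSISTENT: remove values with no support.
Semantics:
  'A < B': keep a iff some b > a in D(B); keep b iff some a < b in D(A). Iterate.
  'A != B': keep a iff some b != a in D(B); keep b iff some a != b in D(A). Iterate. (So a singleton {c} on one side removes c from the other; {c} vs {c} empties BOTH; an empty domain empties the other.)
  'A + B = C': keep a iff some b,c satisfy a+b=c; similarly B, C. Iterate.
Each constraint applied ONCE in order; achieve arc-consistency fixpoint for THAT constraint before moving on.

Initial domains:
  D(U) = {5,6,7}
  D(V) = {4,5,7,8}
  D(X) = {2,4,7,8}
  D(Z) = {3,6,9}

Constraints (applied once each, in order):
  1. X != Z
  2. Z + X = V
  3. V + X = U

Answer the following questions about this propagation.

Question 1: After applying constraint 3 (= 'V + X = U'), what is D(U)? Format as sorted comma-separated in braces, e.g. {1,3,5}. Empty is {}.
Constraint 1 (X != Z) on D(X)={2,4,7,8} D(Z)={3,6,9}: no change
Constraint 2 (Z + X = V) on D(Z)={3,6,9} D(X)={2,4,7,8} D(V)={4,5,7,8}: Z {3,6,9}->{3,6}; X {2,4,7,8}->{2,4}; V {4,5,7,8}->{5,7,8}
Constraint 3 (V + X = U) on D(V)={5,7,8} D(X)={2,4} D(U)={5,6,7}: V {5,7,8}->{5}; X {2,4}->{2}; U {5,6,7}->{7}
So after constraint 3: D(U) = {7}

Answer: {7}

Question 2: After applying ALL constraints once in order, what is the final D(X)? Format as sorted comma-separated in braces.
Answer: {2}

Derivation:
Constraint 1 (X != Z) on D(X)={2,4,7,8} D(Z)={3,6,9}: no change
Constraint 2 (Z + X = V) on D(Z)={3,6,9} D(X)={2,4,7,8} D(V)={4,5,7,8}: Z {3,6,9}->{3,6}; X {2,4,7,8}->{2,4}; V {4,5,7,8}->{5,7,8}
Constraint 3 (V + X = U) on D(V)={5,7,8} D(X)={2,4} D(U)={5,6,7}: V {5,7,8}->{5}; X {2,4}->{2}; U {5,6,7}->{7}
So after all 3 constraints: D(X) = {2}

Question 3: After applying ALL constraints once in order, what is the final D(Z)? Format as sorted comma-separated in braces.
Constraint 1 (X != Z) on D(X)={2,4,7,8} D(Z)={3,6,9}: no change
Constraint 2 (Z + X = V) on D(Z)={3,6,9} D(X)={2,4,7,8} D(V)={4,5,7,8}: Z {3,6,9}->{3,6}; X {2,4,7,8}->{2,4}; V {4,5,7,8}->{5,7,8}
Constraint 3 (V + X = U) on D(V)={5,7,8} D(X)={2,4} D(U)={5,6,7}: V {5,7,8}->{5}; X {2,4}->{2}; U {5,6,7}->{7}
So after all 3 constraints: D(Z) = {3,6}

Answer: {3,6}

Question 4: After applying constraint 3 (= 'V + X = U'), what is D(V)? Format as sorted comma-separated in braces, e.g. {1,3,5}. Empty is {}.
Answer: {5}

Derivation:
Constraint 1 (X != Z) on D(X)={2,4,7,8} D(Z)={3,6,9}: no change
Constraint 2 (Z + X = V) on D(Z)={3,6,9} D(X)={2,4,7,8} D(V)={4,5,7,8}: Z {3,6,9}->{3,6}; X {2,4,7,8}->{2,4}; V {4,5,7,8}->{5,7,8}
Constraint 3 (V + X = U) on D(V)={5,7,8} D(X)={2,4} D(U)={5,6,7}: V {5,7,8}->{5}; X {2,4}->{2}; U {5,6,7}->{7}
So after constraint 3: D(V) = {5}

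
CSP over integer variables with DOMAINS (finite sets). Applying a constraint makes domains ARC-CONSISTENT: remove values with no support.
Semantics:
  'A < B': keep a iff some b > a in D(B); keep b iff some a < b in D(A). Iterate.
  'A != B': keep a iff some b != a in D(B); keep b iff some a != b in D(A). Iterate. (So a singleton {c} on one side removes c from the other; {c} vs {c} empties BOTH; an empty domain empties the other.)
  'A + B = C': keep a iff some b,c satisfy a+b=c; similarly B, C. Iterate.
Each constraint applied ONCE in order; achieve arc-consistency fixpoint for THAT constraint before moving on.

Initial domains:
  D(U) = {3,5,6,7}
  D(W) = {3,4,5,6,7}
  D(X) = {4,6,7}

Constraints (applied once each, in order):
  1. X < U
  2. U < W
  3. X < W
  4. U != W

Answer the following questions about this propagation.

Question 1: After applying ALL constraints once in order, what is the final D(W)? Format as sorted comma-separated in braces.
Answer: {6,7}

Derivation:
Constraint 1 (X < U) on D(X)={4,6,7} D(U)={3,5,6,7}: X {4,6,7}->{4,6}; U {3,5,6,7}->{5,6,7}
Constraint 2 (U < W) on D(U)={5,6,7} D(W)={3,4,5,6,7}: U {5,6,7}->{5,6}; W {3,4,5,6,7}->{6,7}
Constraint 3 (X < W) on D(X)={4,6} D(W)={6,7}: no change
Constraint 4 (U != W) on D(U)={5,6} D(W)={6,7}: no change
So after all 4 constraints: D(W) = {6,7}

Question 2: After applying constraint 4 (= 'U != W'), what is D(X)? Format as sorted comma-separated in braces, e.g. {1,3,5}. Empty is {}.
Answer: {4,6}

Derivation:
Constraint 1 (X < U) on D(X)={4,6,7} D(U)={3,5,6,7}: X {4,6,7}->{4,6}; U {3,5,6,7}->{5,6,7}
Constraint 2 (U < W) on D(U)={5,6,7} D(W)={3,4,5,6,7}: U {5,6,7}->{5,6}; W {3,4,5,6,7}->{6,7}
Constraint 3 (X < W) on D(X)={4,6} D(W)={6,7}: no change
Constraint 4 (U != W) on D(U)={5,6} D(W)={6,7}: no change
So after constraint 4: D(X) = {4,6}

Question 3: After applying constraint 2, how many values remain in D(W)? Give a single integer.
Answer: 2

Derivation:
Constraint 1 (X < U) on D(X)={4,6,7} D(U)={3,5,6,7}: X {4,6,7}->{4,6}; U {3,5,6,7}->{5,6,7}
Constraint 2 (U < W) on D(U)={5,6,7} D(W)={3,4,5,6,7}: U {5,6,7}->{5,6}; W {3,4,5,6,7}->{6,7}
So after constraint 2: D(W)={6,7}, size = 2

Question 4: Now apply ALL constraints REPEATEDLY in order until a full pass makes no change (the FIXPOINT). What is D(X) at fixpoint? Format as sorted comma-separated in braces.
pass 0 (initial): D(X)={4,6,7}
pass 1: U {3,5,6,7}->{5,6}; W {3,4,5,6,7}->{6,7}; X {4,6,7}->{4,6}
pass 2: X {4,6}->{4}
pass 3: no change
Fixpoint after 3 passes: D(X) = {4}

Answer: {4}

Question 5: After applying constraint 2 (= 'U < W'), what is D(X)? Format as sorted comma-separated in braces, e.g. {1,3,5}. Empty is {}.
Answer: {4,6}

Derivation:
Constraint 1 (X < U) on D(X)={4,6,7} D(U)={3,5,6,7}: X {4,6,7}->{4,6}; U {3,5,6,7}->{5,6,7}
Constraint 2 (U < W) on D(U)={5,6,7} D(W)={3,4,5,6,7}: U {5,6,7}->{5,6}; W {3,4,5,6,7}->{6,7}
So after constraint 2: D(X) = {4,6}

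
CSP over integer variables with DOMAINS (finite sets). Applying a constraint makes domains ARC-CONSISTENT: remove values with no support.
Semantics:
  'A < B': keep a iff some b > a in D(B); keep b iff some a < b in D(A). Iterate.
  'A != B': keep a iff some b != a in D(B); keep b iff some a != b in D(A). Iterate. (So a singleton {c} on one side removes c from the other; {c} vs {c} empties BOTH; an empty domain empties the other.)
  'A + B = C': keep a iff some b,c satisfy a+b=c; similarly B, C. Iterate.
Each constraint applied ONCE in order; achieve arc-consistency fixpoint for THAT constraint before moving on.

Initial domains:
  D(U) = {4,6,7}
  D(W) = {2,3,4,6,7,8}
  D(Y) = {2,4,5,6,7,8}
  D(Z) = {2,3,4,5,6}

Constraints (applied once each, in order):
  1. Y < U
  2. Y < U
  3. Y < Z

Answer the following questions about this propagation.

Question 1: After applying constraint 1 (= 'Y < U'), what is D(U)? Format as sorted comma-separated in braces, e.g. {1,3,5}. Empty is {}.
Constraint 1 (Y < U) on D(Y)={2,4,5,6,7,8} D(U)={4,6,7}: Y {2,4,5,6,7,8}->{2,4,5,6}
So after constraint 1: D(U) = {4,6,7}

Answer: {4,6,7}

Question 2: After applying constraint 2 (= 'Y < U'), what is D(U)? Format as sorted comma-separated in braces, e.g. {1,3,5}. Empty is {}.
Answer: {4,6,7}

Derivation:
Constraint 1 (Y < U) on D(Y)={2,4,5,6,7,8} D(U)={4,6,7}: Y {2,4,5,6,7,8}->{2,4,5,6}
Constraint 2 (Y < U) on D(Y)={2,4,5,6} D(U)={4,6,7}: no change
So after constraint 2: D(U) = {4,6,7}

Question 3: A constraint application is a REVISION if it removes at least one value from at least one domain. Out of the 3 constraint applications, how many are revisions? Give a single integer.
Constraint 1 (Y < U) on D(Y)={2,4,5,6,7,8} D(U)={4,6,7}: Y {2,4,5,6,7,8}->{2,4,5,6} => REVISION
Constraint 2 (Y < U) on D(Y)={2,4,5,6} D(U)={4,6,7}: no change => not a revision
Constraint 3 (Y < Z) on D(Y)={2,4,5,6} D(Z)={2,3,4,5,6}: Y {2,4,5,6}->{2,4,5}; Z {2,3,4,5,6}->{3,4,5,6} => REVISION
Total revisions = 2

Answer: 2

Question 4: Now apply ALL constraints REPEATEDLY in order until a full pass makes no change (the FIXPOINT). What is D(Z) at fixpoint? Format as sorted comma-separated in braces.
pass 0 (initial): D(Z)={2,3,4,5,6}
pass 1: Y {2,4,5,6,7,8}->{2,4,5}; Z {2,3,4,5,6}->{3,4,5,6}
pass 2: no change
Fixpoint after 2 passes: D(Z) = {3,4,5,6}

Answer: {3,4,5,6}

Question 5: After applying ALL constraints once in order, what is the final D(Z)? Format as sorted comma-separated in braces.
Constraint 1 (Y < U) on D(Y)={2,4,5,6,7,8} D(U)={4,6,7}: Y {2,4,5,6,7,8}->{2,4,5,6}
Constraint 2 (Y < U) on D(Y)={2,4,5,6} D(U)={4,6,7}: no change
Constraint 3 (Y < Z) on D(Y)={2,4,5,6} D(Z)={2,3,4,5,6}: Y {2,4,5,6}->{2,4,5}; Z {2,3,4,5,6}->{3,4,5,6}
So after all 3 constraints: D(Z) = {3,4,5,6}

Answer: {3,4,5,6}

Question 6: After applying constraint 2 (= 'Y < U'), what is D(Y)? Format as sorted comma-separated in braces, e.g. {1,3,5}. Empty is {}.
Constraint 1 (Y < U) on D(Y)={2,4,5,6,7,8} D(U)={4,6,7}: Y {2,4,5,6,7,8}->{2,4,5,6}
Constraint 2 (Y < U) on D(Y)={2,4,5,6} D(U)={4,6,7}: no change
So after constraint 2: D(Y) = {2,4,5,6}

Answer: {2,4,5,6}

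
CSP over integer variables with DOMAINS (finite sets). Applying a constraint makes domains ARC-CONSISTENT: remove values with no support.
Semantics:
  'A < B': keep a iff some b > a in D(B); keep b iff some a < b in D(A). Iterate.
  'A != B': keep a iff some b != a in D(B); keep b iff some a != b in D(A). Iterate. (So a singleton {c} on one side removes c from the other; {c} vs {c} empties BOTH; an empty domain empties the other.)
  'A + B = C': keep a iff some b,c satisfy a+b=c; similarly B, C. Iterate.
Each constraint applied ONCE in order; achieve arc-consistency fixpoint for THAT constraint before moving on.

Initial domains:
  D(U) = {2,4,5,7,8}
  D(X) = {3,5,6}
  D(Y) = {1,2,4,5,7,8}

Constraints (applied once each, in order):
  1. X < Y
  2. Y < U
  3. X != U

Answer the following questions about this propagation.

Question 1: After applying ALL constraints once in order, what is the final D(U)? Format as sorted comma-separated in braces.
Constraint 1 (X < Y) on D(X)={3,5,6} D(Y)={1,2,4,5,7,8}: Y {1,2,4,5,7,8}->{4,5,7,8}
Constraint 2 (Y < U) on D(Y)={4,5,7,8} D(U)={2,4,5,7,8}: Y {4,5,7,8}->{4,5,7}; U {2,4,5,7,8}->{5,7,8}
Constraint 3 (X != U) on D(X)={3,5,6} D(U)={5,7,8}: no change
So after all 3 constraints: D(U) = {5,7,8}

Answer: {5,7,8}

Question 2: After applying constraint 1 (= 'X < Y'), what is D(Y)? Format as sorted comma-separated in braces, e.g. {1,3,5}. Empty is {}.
Constraint 1 (X < Y) on D(X)={3,5,6} D(Y)={1,2,4,5,7,8}: Y {1,2,4,5,7,8}->{4,5,7,8}
So after constraint 1: D(Y) = {4,5,7,8}

Answer: {4,5,7,8}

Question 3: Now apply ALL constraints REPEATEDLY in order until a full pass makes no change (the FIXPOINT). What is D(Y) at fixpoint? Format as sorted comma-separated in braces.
Answer: {4,5,7}

Derivation:
pass 0 (initial): D(Y)={1,2,4,5,7,8}
pass 1: U {2,4,5,7,8}->{5,7,8}; Y {1,2,4,5,7,8}->{4,5,7}
pass 2: no change
Fixpoint after 2 passes: D(Y) = {4,5,7}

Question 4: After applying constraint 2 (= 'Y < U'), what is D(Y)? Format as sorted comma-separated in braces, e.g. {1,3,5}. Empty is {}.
Answer: {4,5,7}

Derivation:
Constraint 1 (X < Y) on D(X)={3,5,6} D(Y)={1,2,4,5,7,8}: Y {1,2,4,5,7,8}->{4,5,7,8}
Constraint 2 (Y < U) on D(Y)={4,5,7,8} D(U)={2,4,5,7,8}: Y {4,5,7,8}->{4,5,7}; U {2,4,5,7,8}->{5,7,8}
So after constraint 2: D(Y) = {4,5,7}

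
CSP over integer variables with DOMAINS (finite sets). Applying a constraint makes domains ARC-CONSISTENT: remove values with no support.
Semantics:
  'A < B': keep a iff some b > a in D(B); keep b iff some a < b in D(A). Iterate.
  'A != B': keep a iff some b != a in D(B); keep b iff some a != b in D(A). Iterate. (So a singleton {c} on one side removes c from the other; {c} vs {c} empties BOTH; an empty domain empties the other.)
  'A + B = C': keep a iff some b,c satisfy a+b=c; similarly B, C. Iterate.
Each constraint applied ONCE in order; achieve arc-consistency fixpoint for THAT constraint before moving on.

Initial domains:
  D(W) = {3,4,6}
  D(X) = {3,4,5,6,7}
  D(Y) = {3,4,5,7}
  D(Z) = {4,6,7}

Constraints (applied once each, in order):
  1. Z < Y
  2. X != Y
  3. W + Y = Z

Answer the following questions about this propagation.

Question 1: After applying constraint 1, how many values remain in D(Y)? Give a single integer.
Constraint 1 (Z < Y) on D(Z)={4,6,7} D(Y)={3,4,5,7}: Z {4,6,7}->{4,6}; Y {3,4,5,7}->{5,7}
So after constraint 1: D(Y)={5,7}, size = 2

Answer: 2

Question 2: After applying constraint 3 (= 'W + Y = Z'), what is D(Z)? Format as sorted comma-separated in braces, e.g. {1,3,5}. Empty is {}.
Answer: {}

Derivation:
Constraint 1 (Z < Y) on D(Z)={4,6,7} D(Y)={3,4,5,7}: Z {4,6,7}->{4,6}; Y {3,4,5,7}->{5,7}
Constraint 2 (X != Y) on D(X)={3,4,5,6,7} D(Y)={5,7}: no change
Constraint 3 (W + Y = Z) on D(W)={3,4,6} D(Y)={5,7} D(Z)={4,6}: W {3,4,6}->{}; Y {5,7}->{}; Z {4,6}->{}
So after constraint 3: D(Z) = {}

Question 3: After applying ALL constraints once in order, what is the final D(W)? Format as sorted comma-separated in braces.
Answer: {}

Derivation:
Constraint 1 (Z < Y) on D(Z)={4,6,7} D(Y)={3,4,5,7}: Z {4,6,7}->{4,6}; Y {3,4,5,7}->{5,7}
Constraint 2 (X != Y) on D(X)={3,4,5,6,7} D(Y)={5,7}: no change
Constraint 3 (W + Y = Z) on D(W)={3,4,6} D(Y)={5,7} D(Z)={4,6}: W {3,4,6}->{}; Y {5,7}->{}; Z {4,6}->{}
So after all 3 constraints: D(W) = {}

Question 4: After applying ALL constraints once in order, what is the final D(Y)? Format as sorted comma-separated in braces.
Constraint 1 (Z < Y) on D(Z)={4,6,7} D(Y)={3,4,5,7}: Z {4,6,7}->{4,6}; Y {3,4,5,7}->{5,7}
Constraint 2 (X != Y) on D(X)={3,4,5,6,7} D(Y)={5,7}: no change
Constraint 3 (W + Y = Z) on D(W)={3,4,6} D(Y)={5,7} D(Z)={4,6}: W {3,4,6}->{}; Y {5,7}->{}; Z {4,6}->{}
So after all 3 constraints: D(Y) = {}

Answer: {}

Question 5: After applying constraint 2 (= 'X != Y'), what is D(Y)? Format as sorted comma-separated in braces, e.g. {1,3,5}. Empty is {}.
Answer: {5,7}

Derivation:
Constraint 1 (Z < Y) on D(Z)={4,6,7} D(Y)={3,4,5,7}: Z {4,6,7}->{4,6}; Y {3,4,5,7}->{5,7}
Constraint 2 (X != Y) on D(X)={3,4,5,6,7} D(Y)={5,7}: no change
So after constraint 2: D(Y) = {5,7}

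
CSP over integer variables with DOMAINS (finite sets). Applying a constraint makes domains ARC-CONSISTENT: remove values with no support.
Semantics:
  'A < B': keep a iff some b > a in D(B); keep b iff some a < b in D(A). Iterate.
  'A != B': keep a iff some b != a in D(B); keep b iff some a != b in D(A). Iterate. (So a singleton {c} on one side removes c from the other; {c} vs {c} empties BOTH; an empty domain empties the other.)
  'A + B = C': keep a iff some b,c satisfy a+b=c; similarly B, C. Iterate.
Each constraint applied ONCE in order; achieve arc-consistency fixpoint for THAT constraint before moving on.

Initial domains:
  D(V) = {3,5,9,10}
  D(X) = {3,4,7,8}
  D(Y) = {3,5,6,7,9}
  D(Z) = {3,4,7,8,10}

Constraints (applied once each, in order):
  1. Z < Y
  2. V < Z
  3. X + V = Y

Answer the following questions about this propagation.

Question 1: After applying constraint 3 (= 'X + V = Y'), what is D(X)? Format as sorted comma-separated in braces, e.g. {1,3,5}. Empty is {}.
Answer: {3,4}

Derivation:
Constraint 1 (Z < Y) on D(Z)={3,4,7,8,10} D(Y)={3,5,6,7,9}: Z {3,4,7,8,10}->{3,4,7,8}; Y {3,5,6,7,9}->{5,6,7,9}
Constraint 2 (V < Z) on D(V)={3,5,9,10} D(Z)={3,4,7,8}: V {3,5,9,10}->{3,5}; Z {3,4,7,8}->{4,7,8}
Constraint 3 (X + V = Y) on D(X)={3,4,7,8} D(V)={3,5} D(Y)={5,6,7,9}: X {3,4,7,8}->{3,4}; Y {5,6,7,9}->{6,7,9}
So after constraint 3: D(X) = {3,4}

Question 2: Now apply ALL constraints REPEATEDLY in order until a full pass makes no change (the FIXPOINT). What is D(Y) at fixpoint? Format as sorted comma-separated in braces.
pass 0 (initial): D(Y)={3,5,6,7,9}
pass 1: V {3,5,9,10}->{3,5}; X {3,4,7,8}->{3,4}; Y {3,5,6,7,9}->{6,7,9}; Z {3,4,7,8,10}->{4,7,8}
pass 2: no change
Fixpoint after 2 passes: D(Y) = {6,7,9}

Answer: {6,7,9}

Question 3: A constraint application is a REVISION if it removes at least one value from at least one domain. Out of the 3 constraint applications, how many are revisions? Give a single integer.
Constraint 1 (Z < Y) on D(Z)={3,4,7,8,10} D(Y)={3,5,6,7,9}: Z {3,4,7,8,10}->{3,4,7,8}; Y {3,5,6,7,9}->{5,6,7,9} => REVISION
Constraint 2 (V < Z) on D(V)={3,5,9,10} D(Z)={3,4,7,8}: V {3,5,9,10}->{3,5}; Z {3,4,7,8}->{4,7,8} => REVISION
Constraint 3 (X + V = Y) on D(X)={3,4,7,8} D(V)={3,5} D(Y)={5,6,7,9}: X {3,4,7,8}->{3,4}; Y {5,6,7,9}->{6,7,9} => REVISION
Total revisions = 3

Answer: 3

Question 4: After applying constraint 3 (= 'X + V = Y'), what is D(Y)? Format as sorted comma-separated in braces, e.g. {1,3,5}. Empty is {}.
Answer: {6,7,9}

Derivation:
Constraint 1 (Z < Y) on D(Z)={3,4,7,8,10} D(Y)={3,5,6,7,9}: Z {3,4,7,8,10}->{3,4,7,8}; Y {3,5,6,7,9}->{5,6,7,9}
Constraint 2 (V < Z) on D(V)={3,5,9,10} D(Z)={3,4,7,8}: V {3,5,9,10}->{3,5}; Z {3,4,7,8}->{4,7,8}
Constraint 3 (X + V = Y) on D(X)={3,4,7,8} D(V)={3,5} D(Y)={5,6,7,9}: X {3,4,7,8}->{3,4}; Y {5,6,7,9}->{6,7,9}
So after constraint 3: D(Y) = {6,7,9}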